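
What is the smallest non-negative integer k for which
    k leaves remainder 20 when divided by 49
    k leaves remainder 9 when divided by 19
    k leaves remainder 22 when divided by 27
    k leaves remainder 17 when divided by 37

156379

From k ≡ 20 (mod 49) write k = 20 + 49t. Substituting into k ≡ 9 (mod 19) gives 49t ≡ 8 (mod 19), and since 11⁻¹ ≡ 7 (mod 19), t ≡ 18. Hence k ≡ 20 + 49·18 = 902 (mod 931).
From k ≡ 902 (mod 931) write k = 902 + 931t. Substituting into k ≡ 22 (mod 27) gives 931t ≡ 11 (mod 27), and since 13⁻¹ ≡ 25 (mod 27), t ≡ 5. Hence k ≡ 902 + 931·5 = 5557 (mod 25137).
From k ≡ 5557 (mod 25137) write k = 5557 + 25137t. Substituting into k ≡ 17 (mod 37) gives 25137t ≡ 10 (mod 37), and since 14⁻¹ ≡ 8 (mod 37), t ≡ 6. Hence k ≡ 5557 + 25137·6 = 156379 (mod 930069).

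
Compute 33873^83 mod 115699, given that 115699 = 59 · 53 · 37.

Mod 59: 33873 ≡ 7; by Fermat, exponent reduces to 83 mod 58 = 25; 7^25 ≡ 36 (mod 59).
Mod 53: 33873 ≡ 6; by Fermat, exponent reduces to 83 mod 52 = 31; 6^31 ≡ 38 (mod 53).
Mod 37: 33873 ≡ 18; by Fermat, exponent reduces to 83 mod 36 = 11; 18^11 ≡ 17 (mod 37).
Combine by CRT: x ≡ 36 (mod 59), x ≡ 38 (mod 53), x ≡ 17 (mod 37) ⇒ x ≡ 66765 (mod 115699).

66765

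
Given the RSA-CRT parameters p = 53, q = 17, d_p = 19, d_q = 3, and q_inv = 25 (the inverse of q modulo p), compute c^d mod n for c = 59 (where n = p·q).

m₁ = c^(d_p) mod p: c ≡ 6 (mod 53), and 6^19 mod 53 = 37.
m₂ = c^(d_q) mod q: c ≡ 8 (mod 17), and 8^3 mod 17 = 2.
h = q_inv·(m₁ − m₂) mod p = 25·(37 − 2) mod 53 = 27.
m = m₂ + h·q = 2 + 27·17 = 461.

461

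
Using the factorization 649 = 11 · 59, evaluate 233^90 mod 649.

617

Mod 11: 233 ≡ 2; since 10 | 90, by Fermat 2^90 ≡ 1 (mod 11).
Mod 59: 233 ≡ 56; by Fermat, exponent reduces to 90 mod 58 = 32; 56^32 ≡ 27 (mod 59).
Combine by CRT: x ≡ 1 (mod 11), x ≡ 27 (mod 59) ⇒ x ≡ 617 (mod 649).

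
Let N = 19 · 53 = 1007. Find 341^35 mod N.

Mod 19: 341 ≡ 18; by Fermat, exponent reduces to 35 mod 18 = 17; 18^17 ≡ 18 (mod 19).
Mod 53: 341 ≡ 23; 23^35 ≡ 30 (mod 53).
Combine by CRT: x ≡ 18 (mod 19), x ≡ 30 (mod 53) ⇒ x ≡ 189 (mod 1007).

189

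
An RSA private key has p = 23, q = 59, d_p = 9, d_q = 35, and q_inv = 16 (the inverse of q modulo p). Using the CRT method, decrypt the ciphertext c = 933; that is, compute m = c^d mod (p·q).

440

m₁ = c^(d_p) mod p: c ≡ 13 (mod 23), and 13^9 mod 23 = 3.
m₂ = c^(d_q) mod q: c ≡ 48 (mod 59), and 48^35 mod 59 = 27.
h = q_inv·(m₁ − m₂) mod p = 16·(3 − 27) mod 23 = 7.
m = m₂ + h·q = 27 + 7·59 = 440.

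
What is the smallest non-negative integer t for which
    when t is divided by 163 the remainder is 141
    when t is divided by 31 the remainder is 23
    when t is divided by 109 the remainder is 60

The moduli are pairwise coprime; N = 163·31·109 = 550777.
N/163 = 3379; 3379 ≡ 119 (mod 163); 119·100 ≡ 1, so inverse 100.
N/31 = 17767; 17767 ≡ 4 (mod 31); 4·8 ≡ 1, so inverse 8.
N/109 = 5053; 5053 ≡ 39 (mod 109); 39·14 ≡ 1, so inverse 14.
t ≡ 141·3379·100 + 23·17767·8 + 60·5053·14 = 55157548.
55157548 mod 550777 = 79848.

79848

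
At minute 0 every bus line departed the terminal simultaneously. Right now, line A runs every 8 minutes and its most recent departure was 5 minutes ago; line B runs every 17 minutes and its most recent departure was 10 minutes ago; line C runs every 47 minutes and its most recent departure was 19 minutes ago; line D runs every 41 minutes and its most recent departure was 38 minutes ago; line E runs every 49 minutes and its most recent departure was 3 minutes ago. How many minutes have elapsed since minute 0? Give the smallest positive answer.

2243517

From t ≡ 5 (mod 8) write t = 5 + 8s. Substituting into t ≡ 10 (mod 17) gives 8s ≡ 5 (mod 17), and since 8⁻¹ ≡ 15 (mod 17), s ≡ 7. Hence t ≡ 5 + 8·7 = 61 (mod 136).
From t ≡ 61 (mod 136) write t = 61 + 136s. Substituting into t ≡ 19 (mod 47) gives 136s ≡ 5 (mod 47), and since 42⁻¹ ≡ 28 (mod 47), s ≡ 46. Hence t ≡ 61 + 136·46 = 6317 (mod 6392).
From t ≡ 6317 (mod 6392) write t = 6317 + 6392s. Substituting into t ≡ 38 (mod 41) gives 6392s ≡ 35 (mod 41), and since 37⁻¹ ≡ 10 (mod 41), s ≡ 22. Hence t ≡ 6317 + 6392·22 = 146941 (mod 262072).
From t ≡ 146941 (mod 262072) write t = 146941 + 262072s. Substituting into t ≡ 3 (mod 49) gives 262072s ≡ 13 (mod 49), and since 20⁻¹ ≡ 27 (mod 49), s ≡ 8. Hence t ≡ 146941 + 262072·8 = 2243517 (mod 12841528).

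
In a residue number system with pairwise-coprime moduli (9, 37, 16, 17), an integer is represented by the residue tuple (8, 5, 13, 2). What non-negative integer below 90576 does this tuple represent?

25757

The moduli are pairwise coprime; N = 9·37·16·17 = 90576.
N/9 = 10064; 10064 ≡ 2 (mod 9); 2·5 ≡ 1, so inverse 5.
N/37 = 2448; 2448 ≡ 6 (mod 37); 6·31 ≡ 1, so inverse 31.
N/16 = 5661; 5661 ≡ 13 (mod 16); 13·5 ≡ 1, so inverse 5.
N/17 = 5328; 5328 ≡ 7 (mod 17); 7·5 ≡ 1, so inverse 5.
x ≡ 8·10064·5 + 5·2448·31 + 13·5661·5 + 2·5328·5 = 1203245.
1203245 mod 90576 = 25757.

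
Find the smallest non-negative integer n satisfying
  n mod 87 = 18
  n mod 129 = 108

gcd(87, 129) = 3 and 3 | (108 − 18), so the pair is consistent; merging gives n ≡ 366 (mod 3741), where 3741 = lcm(87, 129).
The solution is unique modulo lcm(87, 129) = 3741.

366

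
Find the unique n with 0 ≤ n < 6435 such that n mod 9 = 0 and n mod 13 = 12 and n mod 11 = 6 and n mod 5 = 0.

1260

From n ≡ 0 (mod 9) write n = 0 + 9t. Substituting into n ≡ 12 (mod 13) gives 9t ≡ 12 (mod 13), and since 9⁻¹ ≡ 3 (mod 13), t ≡ 10. Hence n ≡ 0 + 9·10 = 90 (mod 117).
From n ≡ 90 (mod 117) write n = 90 + 117t. Substituting into n ≡ 6 (mod 11) gives 117t ≡ 4 (mod 11), and since 7⁻¹ ≡ 8 (mod 11), t ≡ 10. Hence n ≡ 90 + 117·10 = 1260 (mod 1287).
From n ≡ 1260 (mod 1287) write n = 1260 + 1287t. Substituting into n ≡ 0 (mod 5) gives 1287t ≡ 0 (mod 5), and since 2⁻¹ ≡ 3 (mod 5), t ≡ 0. Hence n ≡ 1260 + 1287·0 = 1260 (mod 6435).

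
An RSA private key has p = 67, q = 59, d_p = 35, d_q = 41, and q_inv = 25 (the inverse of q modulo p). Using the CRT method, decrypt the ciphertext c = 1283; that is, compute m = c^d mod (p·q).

1507

m₁ = c^(d_p) mod p: c ≡ 10 (mod 67), and 10^35 mod 67 = 33.
m₂ = c^(d_q) mod q: c ≡ 44 (mod 59), and 44^41 mod 59 = 32.
h = q_inv·(m₁ − m₂) mod p = 25·(33 − 32) mod 67 = 25.
m = m₂ + h·q = 32 + 25·59 = 1507.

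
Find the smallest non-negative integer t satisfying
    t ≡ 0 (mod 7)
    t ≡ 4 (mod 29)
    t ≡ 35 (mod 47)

Combine the congruences pairwise.
From t ≡ 0 (mod 7) write t = 0 + 7s. Substituting into t ≡ 4 (mod 29) gives 7s ≡ 4 (mod 29), and since 7⁻¹ ≡ 25 (mod 29), s ≡ 13. Hence t ≡ 0 + 7·13 = 91 (mod 203).
From t ≡ 91 (mod 203) write t = 91 + 203s. Substituting into t ≡ 35 (mod 47) gives 203s ≡ 38 (mod 47), and since 15⁻¹ ≡ 22 (mod 47), s ≡ 37. Hence t ≡ 91 + 203·37 = 7602 (mod 9541).

7602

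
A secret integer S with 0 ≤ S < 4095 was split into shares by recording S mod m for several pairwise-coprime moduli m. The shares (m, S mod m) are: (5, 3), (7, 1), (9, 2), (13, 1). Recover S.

The moduli are pairwise coprime; N = 5·7·9·13 = 4095.
N/5 = 819; 819 ≡ 4 (mod 5); 4·4 ≡ 1, so inverse 4.
N/7 = 585; 585 ≡ 4 (mod 7); 4·2 ≡ 1, so inverse 2.
N/9 = 455; 455 ≡ 5 (mod 9); 5·2 ≡ 1, so inverse 2.
N/13 = 315; 315 ≡ 3 (mod 13); 3·9 ≡ 1, so inverse 9.
S ≡ 3·819·4 + 1·585·2 + 2·455·2 + 1·315·9 = 15653.
15653 mod 4095 = 3368.

3368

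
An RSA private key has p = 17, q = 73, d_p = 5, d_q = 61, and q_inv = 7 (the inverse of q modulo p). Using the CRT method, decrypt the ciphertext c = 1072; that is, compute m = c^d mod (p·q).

m₁ = c^(d_p) mod p: c ≡ 1 (mod 17), and 1^5 mod 17 = 1.
m₂ = c^(d_q) mod q: c ≡ 50 (mod 73), and 50^61 mod 73 = 35.
h = q_inv·(m₁ − m₂) mod p = 7·(1 − 35) mod 17 = 0.
m = m₂ + h·q = 35 + 0·73 = 35.

35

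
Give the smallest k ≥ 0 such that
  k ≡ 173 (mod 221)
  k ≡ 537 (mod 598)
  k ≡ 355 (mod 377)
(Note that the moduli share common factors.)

gcd(221, 598) = 13 and 13 | (537 − 173), so the pair is consistent; merging gives k ≡ 5919 (mod 10166), where 10166 = lcm(221, 598).
gcd(10166, 377) = 13 and 13 | (355 − 5919), so the pair is consistent; merging gives k ≡ 229571 (mod 294814), where 294814 = lcm(10166, 377).
The solution is unique modulo lcm(221, 598, 377) = 294814.

229571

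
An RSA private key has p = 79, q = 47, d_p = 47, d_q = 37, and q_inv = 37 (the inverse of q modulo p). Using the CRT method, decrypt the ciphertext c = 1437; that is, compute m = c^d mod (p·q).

2885

m₁ = c^(d_p) mod p: c ≡ 15 (mod 79), and 15^47 mod 79 = 41.
m₂ = c^(d_q) mod q: c ≡ 27 (mod 47), and 27^37 mod 47 = 18.
h = q_inv·(m₁ − m₂) mod p = 37·(41 − 18) mod 79 = 61.
m = m₂ + h·q = 18 + 61·47 = 2885.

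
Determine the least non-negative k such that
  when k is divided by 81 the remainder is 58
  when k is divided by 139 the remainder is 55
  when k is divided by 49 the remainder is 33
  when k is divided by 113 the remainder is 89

From k ≡ 58 (mod 81) write k = 58 + 81t. Substituting into k ≡ 55 (mod 139) gives 81t ≡ 136 (mod 139), and since 81⁻¹ ≡ 127 (mod 139), t ≡ 36. Hence k ≡ 58 + 81·36 = 2974 (mod 11259).
From k ≡ 2974 (mod 11259) write k = 2974 + 11259t. Substituting into k ≡ 33 (mod 49) gives 11259t ≡ 48 (mod 49), and since 38⁻¹ ≡ 40 (mod 49), t ≡ 9. Hence k ≡ 2974 + 11259·9 = 104305 (mod 551691).
From k ≡ 104305 (mod 551691) write k = 104305 + 551691t. Substituting into k ≡ 89 (mod 113) gives 551691t ≡ 83 (mod 113), and since 25⁻¹ ≡ 104 (mod 113), t ≡ 44. Hence k ≡ 104305 + 551691·44 = 24378709 (mod 62341083).

24378709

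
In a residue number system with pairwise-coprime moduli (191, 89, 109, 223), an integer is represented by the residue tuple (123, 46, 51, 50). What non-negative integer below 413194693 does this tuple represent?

The moduli are pairwise coprime; N = 191·89·109·223 = 413194693.
N/191 = 2163323; 2163323 ≡ 57 (mod 191); 57·124 ≡ 1, so inverse 124.
N/89 = 4642637; 4642637 ≡ 41 (mod 89); 41·76 ≡ 1, so inverse 76.
N/109 = 3790777; 3790777 ≡ 84 (mod 109); 84·61 ≡ 1, so inverse 61.
N/223 = 1852891; 1852891 ≡ 207 (mod 223); 207·209 ≡ 1, so inverse 209.
x ≡ 123·2163323·124 + 46·4642637·76 + 51·3790777·61 + 50·1852891·209 = 80381479545.
80381479545 mod 413194693 = 221709103.

221709103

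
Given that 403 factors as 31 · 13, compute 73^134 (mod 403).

Mod 31: 73 ≡ 11; by Fermat, exponent reduces to 134 mod 30 = 14; 11^14 ≡ 14 (mod 31).
Mod 13: 73 ≡ 8; by Fermat, exponent reduces to 134 mod 12 = 2; 8^2 ≡ 12 (mod 13).
Combine by CRT: x ≡ 14 (mod 31), x ≡ 12 (mod 13) ⇒ x ≡ 324 (mod 403).

324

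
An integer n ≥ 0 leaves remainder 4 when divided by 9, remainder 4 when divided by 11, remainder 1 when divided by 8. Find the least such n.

697

Combine the congruences pairwise.
From n ≡ 4 (mod 9) write n = 4 + 9t. Substituting into n ≡ 4 (mod 11) gives 9t ≡ 0 (mod 11), and since 9⁻¹ ≡ 5 (mod 11), t ≡ 0. Hence n ≡ 4 + 9·0 = 4 (mod 99).
From n ≡ 4 (mod 99) write n = 4 + 99t. Substituting into n ≡ 1 (mod 8) gives 99t ≡ 5 (mod 8), and since 3⁻¹ ≡ 3 (mod 8), t ≡ 7. Hence n ≡ 4 + 99·7 = 697 (mod 792).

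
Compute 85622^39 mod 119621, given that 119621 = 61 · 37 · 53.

Mod 61: 85622 ≡ 39; 39^39 ≡ 41 (mod 61).
Mod 37: 85622 ≡ 4; by Fermat, exponent reduces to 39 mod 36 = 3; 4^3 ≡ 27 (mod 37).
Mod 53: 85622 ≡ 27; 27^39 ≡ 30 (mod 53).
Combine by CRT: x ≡ 41 (mod 61), x ≡ 27 (mod 37), x ≡ 30 (mod 53) ⇒ x ≡ 57747 (mod 119621).

57747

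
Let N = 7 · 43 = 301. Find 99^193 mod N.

267

Mod 7: 99 ≡ 1; by Fermat, exponent reduces to 193 mod 6 = 1; 1^1 ≡ 1 (mod 7).
Mod 43: 99 ≡ 13; by Fermat, exponent reduces to 193 mod 42 = 25; 13^25 ≡ 9 (mod 43).
Combine by CRT: x ≡ 1 (mod 7), x ≡ 9 (mod 43) ⇒ x ≡ 267 (mod 301).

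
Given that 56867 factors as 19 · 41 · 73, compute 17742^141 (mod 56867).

Mod 19: 17742 ≡ 15; by Fermat, exponent reduces to 141 mod 18 = 15; 15^15 ≡ 8 (mod 19).
Mod 41: 17742 ≡ 30; by Fermat, exponent reduces to 141 mod 40 = 21; 30^21 ≡ 11 (mod 41).
Mod 73: 17742 ≡ 3; by Fermat, exponent reduces to 141 mod 72 = 69; 3^69 ≡ 46 (mod 73).
Combine by CRT: x ≡ 8 (mod 19), x ≡ 11 (mod 41), x ≡ 46 (mod 73) ⇒ x ≡ 6981 (mod 56867).

6981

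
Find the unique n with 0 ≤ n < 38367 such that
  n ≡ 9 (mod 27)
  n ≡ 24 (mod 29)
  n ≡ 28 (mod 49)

18207

Combine the congruences pairwise.
From n ≡ 9 (mod 27) write n = 9 + 27t. Substituting into n ≡ 24 (mod 29) gives 27t ≡ 15 (mod 29), and since 27⁻¹ ≡ 14 (mod 29), t ≡ 7. Hence n ≡ 9 + 27·7 = 198 (mod 783).
From n ≡ 198 (mod 783) write n = 198 + 783t. Substituting into n ≡ 28 (mod 49) gives 783t ≡ 26 (mod 49), and since 48⁻¹ ≡ 48 (mod 49), t ≡ 23. Hence n ≡ 198 + 783·23 = 18207 (mod 38367).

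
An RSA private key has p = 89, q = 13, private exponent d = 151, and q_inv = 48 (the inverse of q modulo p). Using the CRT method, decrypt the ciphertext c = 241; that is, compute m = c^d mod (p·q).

d_p = d mod (p−1) = 151 mod 88 = 63; d_q = d mod (q−1) = 7.
m₁ = c^(d_p) mod p: c ≡ 63 (mod 89), and 63^63 mod 89 = 82.
m₂ = c^(d_q) mod q: c ≡ 7 (mod 13), and 7^7 mod 13 = 6.
h = q_inv·(m₁ − m₂) mod p = 48·(82 − 6) mod 89 = 88.
m = m₂ + h·q = 6 + 88·13 = 1150.

1150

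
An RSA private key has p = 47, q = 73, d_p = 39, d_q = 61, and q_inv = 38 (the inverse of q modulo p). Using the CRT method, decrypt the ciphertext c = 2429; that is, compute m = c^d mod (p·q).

m₁ = c^(d_p) mod p: c ≡ 32 (mod 47), and 32^39 mod 47 = 27.
m₂ = c^(d_q) mod q: c ≡ 20 (mod 73), and 20^61 mod 73 = 34.
h = q_inv·(m₁ − m₂) mod p = 38·(27 − 34) mod 47 = 16.
m = m₂ + h·q = 34 + 16·73 = 1202.

1202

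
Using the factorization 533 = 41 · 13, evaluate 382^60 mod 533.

Mod 41: 382 ≡ 13; by Fermat, exponent reduces to 60 mod 40 = 20; 13^20 ≡ 40 (mod 41).
Mod 13: 382 ≡ 5; since 12 | 60, by Fermat 5^60 ≡ 1 (mod 13).
Combine by CRT: x ≡ 40 (mod 41), x ≡ 1 (mod 13) ⇒ x ≡ 40 (mod 533).

40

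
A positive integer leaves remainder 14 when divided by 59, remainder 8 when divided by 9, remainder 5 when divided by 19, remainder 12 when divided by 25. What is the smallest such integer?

132587

The moduli are pairwise coprime; M = 59·9·19·25 = 252225.
M/59 = 4275; 4275 ≡ 27 (mod 59); 27·35 ≡ 1, so inverse 35.
M/9 = 28025; 28025 ≡ 8 (mod 9); 8·8 ≡ 1, so inverse 8.
M/19 = 13275; 13275 ≡ 13 (mod 19); 13·3 ≡ 1, so inverse 3.
M/25 = 10089; 10089 ≡ 14 (mod 25); 14·9 ≡ 1, so inverse 9.
n ≡ 14·4275·35 + 8·28025·8 + 5·13275·3 + 12·10089·9 = 5177087.
5177087 mod 252225 = 132587.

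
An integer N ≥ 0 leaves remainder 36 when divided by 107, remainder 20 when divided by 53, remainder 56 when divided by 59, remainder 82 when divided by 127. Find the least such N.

41838962

The moduli are pairwise coprime; M = 107·53·59·127 = 42492803.
M/107 = 397129; 397129 ≡ 52 (mod 107); 52·35 ≡ 1, so inverse 35.
M/53 = 801751; 801751 ≡ 20 (mod 53); 20·8 ≡ 1, so inverse 8.
M/59 = 720217; 720217 ≡ 4 (mod 59); 4·15 ≡ 1, so inverse 15.
M/127 = 334589; 334589 ≡ 71 (mod 127); 71·34 ≡ 1, so inverse 34.
N ≡ 36·397129·35 + 20·801751·8 + 56·720217·15 + 82·334589·34 = 2166479112.
2166479112 mod 42492803 = 41838962.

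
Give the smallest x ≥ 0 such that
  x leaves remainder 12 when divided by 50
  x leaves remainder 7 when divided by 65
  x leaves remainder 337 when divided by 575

4362

Combine the congruences pairwise.
gcd(50, 65) = 5 and 5 | (7 − 12), so the pair is consistent; merging gives x ≡ 462 (mod 650), where 650 = lcm(50, 65).
gcd(650, 575) = 25 and 25 | (337 − 462), so the pair is consistent; merging gives x ≡ 4362 (mod 14950), where 14950 = lcm(650, 575).
The solution is unique modulo lcm(50, 65, 575) = 14950.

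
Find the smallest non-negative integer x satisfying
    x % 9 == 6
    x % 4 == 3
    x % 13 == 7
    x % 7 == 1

267

The moduli are pairwise coprime; N = 9·4·13·7 = 3276.
N/9 = 364; 364 ≡ 4 (mod 9); 4·7 ≡ 1, so inverse 7.
N/4 = 819; 819 ≡ 3 (mod 4); 3·3 ≡ 1, so inverse 3.
N/13 = 252; 252 ≡ 5 (mod 13); 5·8 ≡ 1, so inverse 8.
N/7 = 468; 468 ≡ 6 (mod 7); 6·6 ≡ 1, so inverse 6.
x ≡ 6·364·7 + 3·819·3 + 7·252·8 + 1·468·6 = 39579.
39579 mod 3276 = 267.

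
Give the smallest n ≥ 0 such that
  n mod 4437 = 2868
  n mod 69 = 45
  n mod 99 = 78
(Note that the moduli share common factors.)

397761

gcd(4437, 69) = 3 and 3 | (45 − 2868), so the pair is consistent; merging gives n ≡ 91608 (mod 102051), where 102051 = lcm(4437, 69).
gcd(102051, 99) = 9 and 9 | (78 − 91608), so the pair is consistent; merging gives n ≡ 397761 (mod 1122561), where 1122561 = lcm(102051, 99).
The solution is unique modulo lcm(4437, 69, 99) = 1122561.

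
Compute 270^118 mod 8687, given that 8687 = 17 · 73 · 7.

Mod 17: 270 ≡ 15; by Fermat, exponent reduces to 118 mod 16 = 6; 15^6 ≡ 13 (mod 17).
Mod 73: 270 ≡ 51; by Fermat, exponent reduces to 118 mod 72 = 46; 51^46 ≡ 27 (mod 73).
Mod 7: 270 ≡ 4; by Fermat, exponent reduces to 118 mod 6 = 4; 4^4 ≡ 4 (mod 7).
Combine by CRT: x ≡ 13 (mod 17), x ≡ 27 (mod 73), x ≡ 4 (mod 7) ⇒ x ≡ 319 (mod 8687).

319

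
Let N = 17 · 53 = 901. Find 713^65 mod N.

849

Mod 17: 713 ≡ 16; by Fermat, exponent reduces to 65 mod 16 = 1; 16^1 ≡ 16 (mod 17).
Mod 53: 713 ≡ 24; by Fermat, exponent reduces to 65 mod 52 = 13; 24^13 ≡ 1 (mod 53).
Combine by CRT: x ≡ 16 (mod 17), x ≡ 1 (mod 53) ⇒ x ≡ 849 (mod 901).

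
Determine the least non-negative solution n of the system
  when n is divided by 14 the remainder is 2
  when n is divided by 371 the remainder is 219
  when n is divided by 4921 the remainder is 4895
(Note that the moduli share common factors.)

gcd(14, 371) = 7 and 7 | (219 − 2), so the pair is consistent; merging gives n ≡ 590 (mod 742), where 742 = lcm(14, 371).
gcd(742, 4921) = 7 and 7 | (4895 − 590), so the pair is consistent; merging gives n ≡ 403496 (mod 521626), where 521626 = lcm(742, 4921).
The solution is unique modulo lcm(14, 371, 4921) = 521626.

403496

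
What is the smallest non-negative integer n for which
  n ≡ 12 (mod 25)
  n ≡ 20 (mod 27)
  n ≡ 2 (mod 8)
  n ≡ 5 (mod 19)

74162

The moduli are pairwise coprime; M = 25·27·8·19 = 102600.
M/25 = 4104; 4104 ≡ 4 (mod 25); 4·19 ≡ 1, so inverse 19.
M/27 = 3800; 3800 ≡ 20 (mod 27); 20·23 ≡ 1, so inverse 23.
M/8 = 12825; 12825 ≡ 1 (mod 8), inverse 1.
M/19 = 5400; 5400 ≡ 4 (mod 19); 4·5 ≡ 1, so inverse 5.
n ≡ 12·4104·19 + 20·3800·23 + 2·12825·1 + 5·5400·5 = 2844362.
2844362 mod 102600 = 74162.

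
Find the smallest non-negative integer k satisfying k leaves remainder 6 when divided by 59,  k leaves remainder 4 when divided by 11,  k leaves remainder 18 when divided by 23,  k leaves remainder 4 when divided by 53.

668122

Combine the congruences pairwise.
From k ≡ 6 (mod 59) write k = 6 + 59t. Substituting into k ≡ 4 (mod 11) gives 59t ≡ 9 (mod 11), and since 4⁻¹ ≡ 3 (mod 11), t ≡ 5. Hence k ≡ 6 + 59·5 = 301 (mod 649).
From k ≡ 301 (mod 649) write k = 301 + 649t. Substituting into k ≡ 18 (mod 23) gives 649t ≡ 16 (mod 23), and since 5⁻¹ ≡ 14 (mod 23), t ≡ 17. Hence k ≡ 301 + 649·17 = 11334 (mod 14927).
From k ≡ 11334 (mod 14927) write k = 11334 + 14927t. Substituting into k ≡ 4 (mod 53) gives 14927t ≡ 12 (mod 53), and since 34⁻¹ ≡ 39 (mod 53), t ≡ 44. Hence k ≡ 11334 + 14927·44 = 668122 (mod 791131).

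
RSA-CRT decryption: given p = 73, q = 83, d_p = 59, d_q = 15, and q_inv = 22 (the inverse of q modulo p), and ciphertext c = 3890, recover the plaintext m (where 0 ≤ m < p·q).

504

m₁ = c^(d_p) mod p: c ≡ 21 (mod 73), and 21^59 mod 73 = 66.
m₂ = c^(d_q) mod q: c ≡ 72 (mod 83), and 72^15 mod 83 = 6.
h = q_inv·(m₁ − m₂) mod p = 22·(66 − 6) mod 73 = 6.
m = m₂ + h·q = 6 + 6·83 = 504.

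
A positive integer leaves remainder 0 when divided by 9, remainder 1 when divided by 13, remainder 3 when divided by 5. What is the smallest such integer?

378

The moduli are pairwise coprime; M = 9·13·5 = 585.
M/9 = 65; 65 ≡ 2 (mod 9); 2·5 ≡ 1, so inverse 5.
M/13 = 45; 45 ≡ 6 (mod 13); 6·11 ≡ 1, so inverse 11.
M/5 = 117; 117 ≡ 2 (mod 5); 2·3 ≡ 1, so inverse 3.
N ≡ 0·65·5 + 1·45·11 + 3·117·3 = 1548.
1548 mod 585 = 378.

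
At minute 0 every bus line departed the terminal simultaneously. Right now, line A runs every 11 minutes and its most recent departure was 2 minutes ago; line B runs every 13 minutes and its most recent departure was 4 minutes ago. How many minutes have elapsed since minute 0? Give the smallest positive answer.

Combine the congruences pairwise.
From t ≡ 2 (mod 11) write t = 2 + 11s. Substituting into t ≡ 4 (mod 13) gives 11s ≡ 2 (mod 13), and since 11⁻¹ ≡ 6 (mod 13), s ≡ 12. Hence t ≡ 2 + 11·12 = 134 (mod 143).

134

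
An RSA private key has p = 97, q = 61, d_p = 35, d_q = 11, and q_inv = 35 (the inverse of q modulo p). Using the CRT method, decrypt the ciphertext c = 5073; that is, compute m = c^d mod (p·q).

m₁ = c^(d_p) mod p: c ≡ 29 (mod 97), and 29^35 mod 97 = 15.
m₂ = c^(d_q) mod q: c ≡ 10 (mod 61), and 10^11 mod 61 = 18.
h = q_inv·(m₁ − m₂) mod p = 35·(15 − 18) mod 97 = 89.
m = m₂ + h·q = 18 + 89·61 = 5447.

5447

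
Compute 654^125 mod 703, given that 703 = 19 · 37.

373

Mod 19: 654 ≡ 8; by Fermat, exponent reduces to 125 mod 18 = 17; 8^17 ≡ 12 (mod 19).
Mod 37: 654 ≡ 25; by Fermat, exponent reduces to 125 mod 36 = 17; 25^17 ≡ 3 (mod 37).
Combine by CRT: x ≡ 12 (mod 19), x ≡ 3 (mod 37) ⇒ x ≡ 373 (mod 703).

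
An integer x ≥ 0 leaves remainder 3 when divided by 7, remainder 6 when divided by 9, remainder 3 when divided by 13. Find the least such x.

From x ≡ 3 (mod 7) write x = 3 + 7t. Substituting into x ≡ 6 (mod 9) gives 7t ≡ 3 (mod 9), and since 7⁻¹ ≡ 4 (mod 9), t ≡ 3. Hence x ≡ 3 + 7·3 = 24 (mod 63).
From x ≡ 24 (mod 63) write x = 24 + 63t. Substituting into x ≡ 3 (mod 13) gives 63t ≡ 5 (mod 13), and since 11⁻¹ ≡ 6 (mod 13), t ≡ 4. Hence x ≡ 24 + 63·4 = 276 (mod 819).

276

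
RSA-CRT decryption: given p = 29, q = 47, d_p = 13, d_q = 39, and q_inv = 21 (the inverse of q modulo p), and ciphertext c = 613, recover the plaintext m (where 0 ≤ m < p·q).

1240

m₁ = c^(d_p) mod p: c ≡ 4 (mod 29), and 4^13 mod 29 = 22.
m₂ = c^(d_q) mod q: c ≡ 2 (mod 47), and 2^39 mod 47 = 18.
h = q_inv·(m₁ − m₂) mod p = 21·(22 − 18) mod 29 = 26.
m = m₂ + h·q = 18 + 26·47 = 1240.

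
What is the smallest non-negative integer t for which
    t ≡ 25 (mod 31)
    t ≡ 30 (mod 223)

From t ≡ 25 (mod 31) write t = 25 + 31s. Substituting into t ≡ 30 (mod 223) gives 31s ≡ 5 (mod 223), and since 31⁻¹ ≡ 36 (mod 223), s ≡ 180. Hence t ≡ 25 + 31·180 = 5605 (mod 6913).

5605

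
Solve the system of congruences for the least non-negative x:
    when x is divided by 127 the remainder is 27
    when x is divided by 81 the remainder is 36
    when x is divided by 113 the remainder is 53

Combine the congruences pairwise.
From x ≡ 27 (mod 127) write x = 27 + 127t. Substituting into x ≡ 36 (mod 81) gives 127t ≡ 9 (mod 81), and since 46⁻¹ ≡ 37 (mod 81), t ≡ 9. Hence x ≡ 27 + 127·9 = 1170 (mod 10287).
From x ≡ 1170 (mod 10287) write x = 1170 + 10287t. Substituting into x ≡ 53 (mod 113) gives 10287t ≡ 13 (mod 113), and since 4⁻¹ ≡ 85 (mod 113), t ≡ 88. Hence x ≡ 1170 + 10287·88 = 906426 (mod 1162431).

906426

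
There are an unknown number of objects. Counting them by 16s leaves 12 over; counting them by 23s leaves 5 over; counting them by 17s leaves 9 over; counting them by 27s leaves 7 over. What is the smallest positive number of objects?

77308

From N ≡ 12 (mod 16) write N = 12 + 16t. Substituting into N ≡ 5 (mod 23) gives 16t ≡ 16 (mod 23), and since 16⁻¹ ≡ 13 (mod 23), t ≡ 1. Hence N ≡ 12 + 16·1 = 28 (mod 368).
From N ≡ 28 (mod 368) write N = 28 + 368t. Substituting into N ≡ 9 (mod 17) gives 368t ≡ 15 (mod 17), and since 11⁻¹ ≡ 14 (mod 17), t ≡ 6. Hence N ≡ 28 + 368·6 = 2236 (mod 6256).
From N ≡ 2236 (mod 6256) write N = 2236 + 6256t. Substituting into N ≡ 7 (mod 27) gives 6256t ≡ 12 (mod 27), and since 19⁻¹ ≡ 10 (mod 27), t ≡ 12. Hence N ≡ 2236 + 6256·12 = 77308 (mod 168912).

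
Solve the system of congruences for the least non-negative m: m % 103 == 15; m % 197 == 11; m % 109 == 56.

The moduli are pairwise coprime; N = 103·197·109 = 2211719.
N/103 = 21473; 21473 ≡ 49 (mod 103); 49·82 ≡ 1, so inverse 82.
N/197 = 11227; 11227 ≡ 195 (mod 197); 195·98 ≡ 1, so inverse 98.
N/109 = 20291; 20291 ≡ 17 (mod 109); 17·77 ≡ 1, so inverse 77.
m ≡ 15·21473·82 + 11·11227·98 + 56·20291·77 = 126009288.
126009288 mod 2211719 = 2153024.

2153024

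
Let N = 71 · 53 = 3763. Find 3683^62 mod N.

Mod 71: 3683 ≡ 62; 62^62 ≡ 58 (mod 71).
Mod 53: 3683 ≡ 26; by Fermat, exponent reduces to 62 mod 52 = 10; 26^10 ≡ 25 (mod 53).
Combine by CRT: x ≡ 58 (mod 71), x ≡ 25 (mod 53) ⇒ x ≡ 555 (mod 3763).

555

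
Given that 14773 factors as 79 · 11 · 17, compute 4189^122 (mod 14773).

8485

Mod 79: 4189 ≡ 2; by Fermat, exponent reduces to 122 mod 78 = 44; 2^44 ≡ 32 (mod 79).
Mod 11: 4189 ≡ 9; by Fermat, exponent reduces to 122 mod 10 = 2; 9^2 ≡ 4 (mod 11).
Mod 17: 4189 ≡ 7; by Fermat, exponent reduces to 122 mod 16 = 10; 7^10 ≡ 2 (mod 17).
Combine by CRT: x ≡ 32 (mod 79), x ≡ 4 (mod 11), x ≡ 2 (mod 17) ⇒ x ≡ 8485 (mod 14773).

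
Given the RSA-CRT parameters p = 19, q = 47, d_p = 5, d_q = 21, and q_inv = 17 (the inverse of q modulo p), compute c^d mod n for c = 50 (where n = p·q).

350

m₁ = c^(d_p) mod p: c ≡ 12 (mod 19), and 12^5 mod 19 = 8.
m₂ = c^(d_q) mod q: c ≡ 3 (mod 47), and 3^21 mod 47 = 21.
h = q_inv·(m₁ − m₂) mod p = 17·(8 − 21) mod 19 = 7.
m = m₂ + h·q = 21 + 7·47 = 350.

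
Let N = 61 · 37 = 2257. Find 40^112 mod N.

Mod 61: 40 ≡ 40; by Fermat, exponent reduces to 112 mod 60 = 52; 40^52 ≡ 13 (mod 61).
Mod 37: 40 ≡ 3; by Fermat, exponent reduces to 112 mod 36 = 4; 3^4 ≡ 7 (mod 37).
Combine by CRT: x ≡ 13 (mod 61), x ≡ 7 (mod 37) ⇒ x ≡ 562 (mod 2257).

562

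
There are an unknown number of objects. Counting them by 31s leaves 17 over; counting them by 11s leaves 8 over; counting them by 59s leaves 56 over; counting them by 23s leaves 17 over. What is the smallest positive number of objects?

375768

The moduli are pairwise coprime; M = 31·11·59·23 = 462737.
M/31 = 14927; 14927 ≡ 16 (mod 31); 16·2 ≡ 1, so inverse 2.
M/11 = 42067; 42067 ≡ 3 (mod 11); 3·4 ≡ 1, so inverse 4.
M/59 = 7843; 7843 ≡ 55 (mod 59); 55·44 ≡ 1, so inverse 44.
M/23 = 20119; 20119 ≡ 17 (mod 23); 17·19 ≡ 1, so inverse 19.
N ≡ 17·14927·2 + 8·42067·4 + 56·7843·44 + 17·20119·19 = 27677251.
27677251 mod 462737 = 375768.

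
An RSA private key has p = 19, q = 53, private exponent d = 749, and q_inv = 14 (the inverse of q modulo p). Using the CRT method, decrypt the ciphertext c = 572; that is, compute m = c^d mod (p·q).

699

d_p = d mod (p−1) = 749 mod 18 = 11; d_q = d mod (q−1) = 21.
m₁ = c^(d_p) mod p: c ≡ 2 (mod 19), and 2^11 mod 19 = 15.
m₂ = c^(d_q) mod q: c ≡ 42 (mod 53), and 42^21 mod 53 = 10.
h = q_inv·(m₁ − m₂) mod p = 14·(15 − 10) mod 19 = 13.
m = m₂ + h·q = 10 + 13·53 = 699.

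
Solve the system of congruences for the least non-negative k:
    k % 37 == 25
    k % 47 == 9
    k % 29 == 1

From k ≡ 25 (mod 37) write k = 25 + 37t. Substituting into k ≡ 9 (mod 47) gives 37t ≡ 31 (mod 47), and since 37⁻¹ ≡ 14 (mod 47), t ≡ 11. Hence k ≡ 25 + 37·11 = 432 (mod 1739).
From k ≡ 432 (mod 1739) write k = 432 + 1739t. Substituting into k ≡ 1 (mod 29) gives 1739t ≡ 4 (mod 29), and since 28⁻¹ ≡ 28 (mod 29), t ≡ 25. Hence k ≡ 432 + 1739·25 = 43907 (mod 50431).

43907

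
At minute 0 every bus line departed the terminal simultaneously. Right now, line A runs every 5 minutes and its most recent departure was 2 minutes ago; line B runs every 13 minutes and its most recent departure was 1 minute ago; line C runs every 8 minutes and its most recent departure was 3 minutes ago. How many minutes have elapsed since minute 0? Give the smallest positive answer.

27

The moduli are pairwise coprime; N = 5·13·8 = 520.
N/5 = 104; 104 ≡ 4 (mod 5); 4·4 ≡ 1, so inverse 4.
N/13 = 40; 40 ≡ 1 (mod 13), inverse 1.
N/8 = 65; 65 ≡ 1 (mod 8), inverse 1.
t ≡ 2·104·4 + 1·40·1 + 3·65·1 = 1067.
1067 mod 520 = 27.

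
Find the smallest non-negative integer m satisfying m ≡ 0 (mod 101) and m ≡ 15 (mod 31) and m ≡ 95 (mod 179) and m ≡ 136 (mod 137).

26841861

The moduli are pairwise coprime; N = 101·31·179·137 = 76781513.
N/101 = 760213; 760213 ≡ 87 (mod 101); 87·36 ≡ 1, so inverse 36.
N/31 = 2476823; 2476823 ≡ 16 (mod 31); 16·2 ≡ 1, so inverse 2.
N/179 = 428947; 428947 ≡ 63 (mod 179); 63·54 ≡ 1, so inverse 54.
N/137 = 560449; 560449 ≡ 119 (mod 137); 119·38 ≡ 1, so inverse 38.
m ≡ 0·760213·36 + 15·2476823·2 + 95·428947·54 + 136·560449·38 = 5171203232.
5171203232 mod 76781513 = 26841861.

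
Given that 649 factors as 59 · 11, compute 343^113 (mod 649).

Mod 59: 343 ≡ 48; by Fermat, exponent reduces to 113 mod 58 = 55; 48^55 ≡ 25 (mod 59).
Mod 11: 343 ≡ 2; by Fermat, exponent reduces to 113 mod 10 = 3; 2^3 ≡ 8 (mod 11).
Combine by CRT: x ≡ 25 (mod 59), x ≡ 8 (mod 11) ⇒ x ≡ 261 (mod 649).

261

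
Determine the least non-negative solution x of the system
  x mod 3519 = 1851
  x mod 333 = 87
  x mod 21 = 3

272814

Combine the congruences pairwise.
gcd(3519, 333) = 9 and 9 | (87 − 1851), so the pair is consistent; merging gives x ≡ 12408 (mod 130203), where 130203 = lcm(3519, 333).
gcd(130203, 21) = 3 and 3 | (3 − 12408), so the pair is consistent; merging gives x ≡ 272814 (mod 911421), where 911421 = lcm(130203, 21).
The solution is unique modulo lcm(3519, 333, 21) = 911421.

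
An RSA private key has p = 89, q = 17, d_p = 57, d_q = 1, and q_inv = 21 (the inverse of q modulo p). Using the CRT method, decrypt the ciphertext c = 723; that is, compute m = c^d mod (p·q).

502

m₁ = c^(d_p) mod p: c ≡ 11 (mod 89), and 11^57 mod 89 = 57.
m₂ = c^(d_q) mod q: c ≡ 9 (mod 17), and 9^1 mod 17 = 9.
h = q_inv·(m₁ − m₂) mod p = 21·(57 − 9) mod 89 = 29.
m = m₂ + h·q = 9 + 29·17 = 502.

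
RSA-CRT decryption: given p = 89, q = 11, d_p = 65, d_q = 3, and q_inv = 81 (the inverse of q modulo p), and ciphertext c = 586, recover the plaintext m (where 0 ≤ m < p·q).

m₁ = c^(d_p) mod p: c ≡ 52 (mod 89), and 52^65 mod 89 = 52.
m₂ = c^(d_q) mod q: c ≡ 3 (mod 11), and 3^3 mod 11 = 5.
h = q_inv·(m₁ − m₂) mod p = 81·(52 − 5) mod 89 = 69.
m = m₂ + h·q = 5 + 69·11 = 764.

764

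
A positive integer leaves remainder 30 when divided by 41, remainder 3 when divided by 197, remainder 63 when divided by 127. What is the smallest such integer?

729297

From N ≡ 30 (mod 41) write N = 30 + 41t. Substituting into N ≡ 3 (mod 197) gives 41t ≡ 170 (mod 197), and since 41⁻¹ ≡ 173 (mod 197), t ≡ 57. Hence N ≡ 30 + 41·57 = 2367 (mod 8077).
From N ≡ 2367 (mod 8077) write N = 2367 + 8077t. Substituting into N ≡ 63 (mod 127) gives 8077t ≡ 109 (mod 127), and since 76⁻¹ ≡ 122 (mod 127), t ≡ 90. Hence N ≡ 2367 + 8077·90 = 729297 (mod 1025779).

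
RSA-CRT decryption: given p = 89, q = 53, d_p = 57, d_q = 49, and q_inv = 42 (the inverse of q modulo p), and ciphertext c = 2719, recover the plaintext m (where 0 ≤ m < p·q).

1000

m₁ = c^(d_p) mod p: c ≡ 49 (mod 89), and 49^57 mod 89 = 21.
m₂ = c^(d_q) mod q: c ≡ 16 (mod 53), and 16^49 mod 53 = 46.
h = q_inv·(m₁ − m₂) mod p = 42·(21 − 46) mod 89 = 18.
m = m₂ + h·q = 46 + 18·53 = 1000.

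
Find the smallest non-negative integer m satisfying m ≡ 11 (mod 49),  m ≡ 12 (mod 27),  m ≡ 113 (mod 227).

From m ≡ 11 (mod 49) write m = 11 + 49t. Substituting into m ≡ 12 (mod 27) gives 49t ≡ 1 (mod 27), and since 22⁻¹ ≡ 16 (mod 27), t ≡ 16. Hence m ≡ 11 + 49·16 = 795 (mod 1323).
From m ≡ 795 (mod 1323) write m = 795 + 1323t. Substituting into m ≡ 113 (mod 227) gives 1323t ≡ 226 (mod 227), and since 188⁻¹ ≡ 64 (mod 227), t ≡ 163. Hence m ≡ 795 + 1323·163 = 216444 (mod 300321).

216444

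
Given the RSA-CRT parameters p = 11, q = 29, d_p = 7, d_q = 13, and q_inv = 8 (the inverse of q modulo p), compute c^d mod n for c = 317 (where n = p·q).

15

m₁ = c^(d_p) mod p: c ≡ 9 (mod 11), and 9^7 mod 11 = 4.
m₂ = c^(d_q) mod q: c ≡ 27 (mod 29), and 27^13 mod 29 = 15.
h = q_inv·(m₁ − m₂) mod p = 8·(4 − 15) mod 11 = 0.
m = m₂ + h·q = 15 + 0·29 = 15.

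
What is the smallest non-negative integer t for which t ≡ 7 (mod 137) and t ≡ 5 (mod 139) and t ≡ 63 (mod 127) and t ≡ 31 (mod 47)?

From t ≡ 7 (mod 137) write t = 7 + 137s. Substituting into t ≡ 5 (mod 139) gives 137s ≡ 137 (mod 139), and since 137⁻¹ ≡ 69 (mod 139), s ≡ 1. Hence t ≡ 7 + 137·1 = 144 (mod 19043).
From t ≡ 144 (mod 19043) write t = 144 + 19043s. Substituting into t ≡ 63 (mod 127) gives 19043s ≡ 46 (mod 127), and since 120⁻¹ ≡ 18 (mod 127), s ≡ 66. Hence t ≡ 144 + 19043·66 = 1256982 (mod 2418461).
From t ≡ 1256982 (mod 2418461) write t = 1256982 + 2418461s. Substituting into t ≡ 31 (mod 47) gives 2418461s ≡ 17 (mod 47), and since 29⁻¹ ≡ 13 (mod 47), s ≡ 33. Hence t ≡ 1256982 + 2418461·33 = 81066195 (mod 113667667).

81066195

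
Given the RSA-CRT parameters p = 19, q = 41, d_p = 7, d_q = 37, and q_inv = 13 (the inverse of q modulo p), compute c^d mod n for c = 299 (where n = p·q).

m₁ = c^(d_p) mod p: c ≡ 14 (mod 19), and 14^7 mod 19 = 3.
m₂ = c^(d_q) mod q: c ≡ 12 (mod 41), and 12^37 mod 41 = 7.
h = q_inv·(m₁ − m₂) mod p = 13·(3 − 7) mod 19 = 5.
m = m₂ + h·q = 7 + 5·41 = 212.

212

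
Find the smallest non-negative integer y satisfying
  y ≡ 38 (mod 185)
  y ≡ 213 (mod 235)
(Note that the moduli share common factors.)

gcd(185, 235) = 5 and 5 | (213 − 38), so the pair is consistent; merging gives y ≡ 3738 (mod 8695), where 8695 = lcm(185, 235).
The solution is unique modulo lcm(185, 235) = 8695.

3738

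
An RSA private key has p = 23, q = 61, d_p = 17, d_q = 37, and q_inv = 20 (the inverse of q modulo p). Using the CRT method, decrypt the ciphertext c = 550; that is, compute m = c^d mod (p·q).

672

m₁ = c^(d_p) mod p: c ≡ 21 (mod 23), and 21^17 mod 23 = 5.
m₂ = c^(d_q) mod q: c ≡ 1 (mod 61), and 1^37 mod 61 = 1.
h = q_inv·(m₁ − m₂) mod p = 20·(5 − 1) mod 23 = 11.
m = m₂ + h·q = 1 + 11·61 = 672.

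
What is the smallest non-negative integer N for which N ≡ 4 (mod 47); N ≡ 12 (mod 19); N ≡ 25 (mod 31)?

18005

The moduli are pairwise coprime; M = 47·19·31 = 27683.
M/47 = 589; 589 ≡ 25 (mod 47); 25·32 ≡ 1, so inverse 32.
M/19 = 1457; 1457 ≡ 13 (mod 19); 13·3 ≡ 1, so inverse 3.
M/31 = 893; 893 ≡ 25 (mod 31); 25·5 ≡ 1, so inverse 5.
N ≡ 4·589·32 + 12·1457·3 + 25·893·5 = 239469.
239469 mod 27683 = 18005.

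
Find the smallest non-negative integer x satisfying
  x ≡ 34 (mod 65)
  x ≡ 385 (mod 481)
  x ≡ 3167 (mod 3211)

555459

gcd(65, 481) = 13 and 13 | (385 − 34), so the pair is consistent; merging gives x ≡ 2309 (mod 2405), where 2405 = lcm(65, 481).
gcd(2405, 3211) = 13 and 13 | (3167 − 2309), so the pair is consistent; merging gives x ≡ 555459 (mod 594035), where 594035 = lcm(2405, 3211).
The solution is unique modulo lcm(65, 481, 3211) = 594035.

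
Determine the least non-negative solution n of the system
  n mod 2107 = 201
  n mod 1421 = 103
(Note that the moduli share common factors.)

gcd(2107, 1421) = 49 and 49 | (103 − 201), so the pair is consistent; merging gives n ≡ 8629 (mod 61103), where 61103 = lcm(2107, 1421).
The solution is unique modulo lcm(2107, 1421) = 61103.

8629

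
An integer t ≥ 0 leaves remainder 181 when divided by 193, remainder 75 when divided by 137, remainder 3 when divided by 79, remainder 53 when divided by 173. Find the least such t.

164199370

The moduli are pairwise coprime; N = 193·137·79·173 = 361369147.
N/193 = 1872379; 1872379 ≡ 86 (mod 193); 86·101 ≡ 1, so inverse 101.
N/137 = 2637731; 2637731 ≡ 70 (mod 137); 70·92 ≡ 1, so inverse 92.
N/79 = 4574293; 4574293 ≡ 35 (mod 79); 35·70 ≡ 1, so inverse 70.
N/173 = 2088839; 2088839 ≡ 37 (mod 173); 37·159 ≡ 1, so inverse 159.
t ≡ 181·1872379·101 + 75·2637731·92 + 3·4574293·70 + 53·2088839·159 = 70992552182.
70992552182 mod 361369147 = 164199370.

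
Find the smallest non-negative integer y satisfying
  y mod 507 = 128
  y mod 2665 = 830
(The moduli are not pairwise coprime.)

Combine the congruences pairwise.
gcd(507, 2665) = 13 and 13 | (830 − 128), so the pair is consistent; merging gives y ≡ 48800 (mod 103935), where 103935 = lcm(507, 2665).
The solution is unique modulo lcm(507, 2665) = 103935.

48800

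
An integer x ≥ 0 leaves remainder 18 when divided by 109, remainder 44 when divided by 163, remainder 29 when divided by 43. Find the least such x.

The moduli are pairwise coprime; N = 109·163·43 = 763981.
N/109 = 7009; 7009 ≡ 33 (mod 109); 33·76 ≡ 1, so inverse 76.
N/163 = 4687; 4687 ≡ 123 (mod 163); 123·110 ≡ 1, so inverse 110.
N/43 = 17767; 17767 ≡ 8 (mod 43); 8·27 ≡ 1, so inverse 27.
x ≡ 18·7009·76 + 44·4687·110 + 29·17767·27 = 46184953.
46184953 mod 763981 = 346093.

346093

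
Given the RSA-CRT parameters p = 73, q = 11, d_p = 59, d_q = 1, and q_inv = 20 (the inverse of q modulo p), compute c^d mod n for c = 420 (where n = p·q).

475

m₁ = c^(d_p) mod p: c ≡ 55 (mod 73), and 55^59 mod 73 = 37.
m₂ = c^(d_q) mod q: c ≡ 2 (mod 11), and 2^1 mod 11 = 2.
h = q_inv·(m₁ − m₂) mod p = 20·(37 − 2) mod 73 = 43.
m = m₂ + h·q = 2 + 43·11 = 475.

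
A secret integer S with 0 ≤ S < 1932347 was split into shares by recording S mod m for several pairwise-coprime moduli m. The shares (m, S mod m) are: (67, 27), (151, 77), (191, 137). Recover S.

The moduli are pairwise coprime; N = 67·151·191 = 1932347.
N/67 = 28841; 28841 ≡ 31 (mod 67); 31·13 ≡ 1, so inverse 13.
N/151 = 12797; 12797 ≡ 113 (mod 151); 113·147 ≡ 1, so inverse 147.
N/191 = 10117; 10117 ≡ 185 (mod 191); 185·159 ≡ 1, so inverse 159.
S ≡ 27·28841·13 + 77·12797·147 + 137·10117·159 = 375351045.
375351045 mod 1932347 = 475727.

475727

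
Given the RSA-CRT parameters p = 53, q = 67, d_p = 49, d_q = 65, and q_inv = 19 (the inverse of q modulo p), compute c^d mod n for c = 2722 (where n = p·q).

m₁ = c^(d_p) mod p: c ≡ 19 (mod 53), and 19^49 mod 53 = 41.
m₂ = c^(d_q) mod q: c ≡ 42 (mod 67), and 42^65 mod 67 = 8.
h = q_inv·(m₁ − m₂) mod p = 19·(41 − 8) mod 53 = 44.
m = m₂ + h·q = 8 + 44·67 = 2956.

2956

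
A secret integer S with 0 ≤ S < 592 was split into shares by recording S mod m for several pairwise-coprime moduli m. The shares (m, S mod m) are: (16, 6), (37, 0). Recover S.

518

From S ≡ 6 (mod 16) write S = 6 + 16t. Substituting into S ≡ 0 (mod 37) gives 16t ≡ 31 (mod 37), and since 16⁻¹ ≡ 7 (mod 37), t ≡ 32. Hence S ≡ 6 + 16·32 = 518 (mod 592).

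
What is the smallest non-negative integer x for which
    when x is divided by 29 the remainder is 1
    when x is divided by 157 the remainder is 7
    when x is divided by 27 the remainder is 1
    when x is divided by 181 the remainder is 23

Combine the congruences pairwise.
From x ≡ 1 (mod 29) write x = 1 + 29t. Substituting into x ≡ 7 (mod 157) gives 29t ≡ 6 (mod 157), and since 29⁻¹ ≡ 65 (mod 157), t ≡ 76. Hence x ≡ 1 + 29·76 = 2205 (mod 4553).
From x ≡ 2205 (mod 4553) write x = 2205 + 4553t. Substituting into x ≡ 1 (mod 27) gives 4553t ≡ 10 (mod 27), and since 17⁻¹ ≡ 8 (mod 27), t ≡ 26. Hence x ≡ 2205 + 4553·26 = 120583 (mod 122931).
From x ≡ 120583 (mod 122931) write x = 120583 + 122931t. Substituting into x ≡ 23 (mod 181) gives 122931t ≡ 167 (mod 181), and since 32⁻¹ ≡ 17 (mod 181), t ≡ 124. Hence x ≡ 120583 + 122931·124 = 15364027 (mod 22250511).

15364027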